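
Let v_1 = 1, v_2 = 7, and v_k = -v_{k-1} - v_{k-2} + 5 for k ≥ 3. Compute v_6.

v_3 = -7 - 1 + 5 = -3
v_4 = -(-3) - 7 + 5 = 1
v_5 = -1 - (-3) + 5 = 7
v_6 = -7 - 1 + 5 = -3

-3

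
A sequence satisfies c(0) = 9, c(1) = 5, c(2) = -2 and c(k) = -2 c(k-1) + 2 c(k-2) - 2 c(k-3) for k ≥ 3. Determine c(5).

c(3) = -2(-2) + 2(5) - 2(9) = -4
c(4) = -2(-4) + 2(-2) - 2(5) = -6
c(5) = -2(-6) + 2(-4) - 2(-2) = 8

8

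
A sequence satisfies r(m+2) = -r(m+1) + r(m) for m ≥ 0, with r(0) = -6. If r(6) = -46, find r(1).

2

Let r(1) = y.
r(2) = -6 - y
r(3) = 6 + 2y
r(4) = -12 - 3y
r(5) = 18 + 5y
r(6) = -30 - 8y
So -30 - 8y = -46, giving y = 2.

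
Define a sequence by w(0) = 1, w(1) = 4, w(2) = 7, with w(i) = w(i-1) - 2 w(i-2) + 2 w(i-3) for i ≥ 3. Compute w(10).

w(3) = 7 - 2*4 + 2*1 = 1
w(4) = 1 - 2*7 + 2*4 = -5
w(5) = (-5) - 2*1 + 2*7 = 7
w(6) = 7 - 2*(-5) + 2*1 = 19
w(7) = 19 - 2*7 + 2*(-5) = -5
w(8) = (-5) - 2*19 + 2*7 = -29
w(9) = (-29) - 2*(-5) + 2*19 = 19
w(10) = 19 - 2*(-29) + 2*(-5) = 67

67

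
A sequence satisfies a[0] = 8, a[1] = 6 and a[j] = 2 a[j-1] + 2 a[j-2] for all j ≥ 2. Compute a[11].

a[2] = 2·6 + 2·8 = 28
a[3] = 2·28 + 2·6 = 68
a[4] = 2·68 + 2·28 = 192
a[5] = 2·192 + 2·68 = 520
a[6] = 2·520 + 2·192 = 1424
a[7] = 2·1424 + 2·520 = 3888
a[8] = 2·3888 + 2·1424 = 10624
a[9] = 2·10624 + 2·3888 = 29024
a[10] = 2·29024 + 2·10624 = 79296
a[11] = 2·79296 + 2·29024 = 216640

216640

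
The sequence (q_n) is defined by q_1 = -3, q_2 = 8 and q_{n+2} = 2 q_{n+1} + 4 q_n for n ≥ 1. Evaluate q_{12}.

q_3 = 2(8) + 4(-3) = 4
q_4 = 2(4) + 4(8) = 40
q_5 = 2(40) + 4(4) = 96
q_6 = 2(96) + 4(40) = 352
q_7 = 2(352) + 4(96) = 1088
q_8 = 2(1088) + 4(352) = 3584
q_9 = 2(3584) + 4(1088) = 11520
q_{10} = 2(11520) + 4(3584) = 37376
q_{11} = 2(37376) + 4(11520) = 120832
q_{12} = 2(120832) + 4(37376) = 391168

391168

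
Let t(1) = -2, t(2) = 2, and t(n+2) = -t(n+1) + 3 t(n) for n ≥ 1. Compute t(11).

-5366

t(3) = -2 + 3·(-2) = -8
t(4) = -(-8) + 3·2 = 14
t(5) = -14 + 3·(-8) = -38
t(6) = -(-38) + 3·14 = 80
t(7) = -80 + 3·(-38) = -194
t(8) = -(-194) + 3·80 = 434
t(9) = -434 + 3·(-194) = -1016
t(10) = -(-1016) + 3·434 = 2318
t(11) = -2318 + 3·(-1016) = -5366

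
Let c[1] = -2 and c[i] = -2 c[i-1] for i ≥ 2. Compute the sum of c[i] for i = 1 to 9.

-342

c[2] = -2*(-2) = 4
c[3] = -2*4 = -8
c[4] = -2*(-8) = 16
c[5] = -2*16 = -32
c[6] = -2*(-32) = 64
c[7] = -2*64 = -128
c[8] = -2*(-128) = 256
c[9] = -2*256 = -512
Sum = (-2) + 4 + (-8) + 16 + (-32) + 64 + (-128) + 256 + (-512) = -342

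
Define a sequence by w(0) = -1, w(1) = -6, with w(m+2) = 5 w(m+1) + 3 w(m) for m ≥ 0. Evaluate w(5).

-5619

w(2) = 5·(-6) + 3·(-1) = -33
w(3) = 5·(-33) + 3·(-6) = -183
w(4) = 5·(-183) + 3·(-33) = -1014
w(5) = 5·(-1014) + 3·(-183) = -5619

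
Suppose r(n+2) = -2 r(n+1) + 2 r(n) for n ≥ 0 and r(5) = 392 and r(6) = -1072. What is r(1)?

Rearranging, r(n-2) = (r(n) + 2 r(n-1)) / 2.
r(4) = (-1072 + 2(392)) / 2 = -288/2 = -144
r(3) = (392 + 2(-144)) / 2 = 104/2 = 52
r(2) = (-144 + 2(52)) / 2 = -40/2 = -20
r(1) = (52 + 2(-20)) / 2 = 12/2 = 6

6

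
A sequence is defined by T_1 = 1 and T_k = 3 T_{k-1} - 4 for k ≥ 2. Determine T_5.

T_2 = 3(1) - 4 = -1
T_3 = 3(-1) - 4 = -7
T_4 = 3(-7) - 4 = -25
T_5 = 3(-25) - 4 = -79

-79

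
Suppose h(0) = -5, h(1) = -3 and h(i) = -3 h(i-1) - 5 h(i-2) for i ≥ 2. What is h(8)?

h(2) = -3(-3) - 5(-5) = 34
h(3) = -3(34) - 5(-3) = -87
h(4) = -3(-87) - 5(34) = 91
h(5) = -3(91) - 5(-87) = 162
h(6) = -3(162) - 5(91) = -941
h(7) = -3(-941) - 5(162) = 2013
h(8) = -3(2013) - 5(-941) = -1334

-1334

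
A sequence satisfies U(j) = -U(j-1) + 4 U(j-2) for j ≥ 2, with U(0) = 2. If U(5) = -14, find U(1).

2

Let U(1) = y.
U(2) = 8 - y
U(3) = -8 + 5y
U(4) = 40 - 9y
U(5) = -72 + 29y
So -72 + 29y = -14, giving y = 2.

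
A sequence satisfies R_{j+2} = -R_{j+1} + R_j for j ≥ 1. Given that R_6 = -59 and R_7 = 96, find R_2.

-7

Rearranging, R_{j-2} = R_j + R_{j-1}.
R_5 = 96 + (-59) = 37
R_4 = -59 + 37 = -22
R_3 = 37 + (-22) = 15
R_2 = -22 + 15 = -7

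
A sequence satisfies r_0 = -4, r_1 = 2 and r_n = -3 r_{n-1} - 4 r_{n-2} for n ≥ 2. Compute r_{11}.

r_2 = -3·2 - 4·(-4) = 10
r_3 = -3·10 - 4·2 = -38
r_4 = -3·(-38) - 4·10 = 74
r_5 = -3·74 - 4·(-38) = -70
r_6 = -3·(-70) - 4·74 = -86
r_7 = -3·(-86) - 4·(-70) = 538
r_8 = -3·538 - 4·(-86) = -1270
r_9 = -3·(-1270) - 4·538 = 1658
r_{10} = -3·1658 - 4·(-1270) = 106
r_{11} = -3·106 - 4·1658 = -6950

-6950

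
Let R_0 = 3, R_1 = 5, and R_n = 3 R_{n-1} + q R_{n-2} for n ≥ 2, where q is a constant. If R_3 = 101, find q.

4

R_2 = 15 + 3q
R_3 = 45 + 14q
So 45 + 14q = 101, giving q = 4.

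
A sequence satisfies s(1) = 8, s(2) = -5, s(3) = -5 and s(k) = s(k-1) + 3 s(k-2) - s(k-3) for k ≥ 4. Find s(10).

s(4) = (-5) + 3(-5) - 8 = -28
s(5) = (-28) + 3(-5) - (-5) = -38
s(6) = (-38) + 3(-28) - (-5) = -117
s(7) = (-117) + 3(-38) - (-28) = -203
s(8) = (-203) + 3(-117) - (-38) = -516
s(9) = (-516) + 3(-203) - (-117) = -1008
s(10) = (-1008) + 3(-516) - (-203) = -2353

-2353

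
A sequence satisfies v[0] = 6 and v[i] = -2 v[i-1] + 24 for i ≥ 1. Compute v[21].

The fixed point is 24/(1 + 2) = 8, so v[i] - 8 = -2(v[i-1] - 8).
Hence v[i] = -2·(-2)^i + 8.
v[21] = -2·(-2)^{21} + 8 = -2·-2097152 + 8 = 4194312.

4194312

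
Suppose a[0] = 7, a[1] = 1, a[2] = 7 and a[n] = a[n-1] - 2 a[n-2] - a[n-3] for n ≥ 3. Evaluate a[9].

-101

a[3] = 7 - 2·1 - 7 = -2
a[4] = (-2) - 2·7 - 1 = -17
a[5] = (-17) - 2·(-2) - 7 = -20
a[6] = (-20) - 2·(-17) - (-2) = 16
a[7] = 16 - 2·(-20) - (-17) = 73
a[8] = 73 - 2·16 - (-20) = 61
a[9] = 61 - 2·73 - 16 = -101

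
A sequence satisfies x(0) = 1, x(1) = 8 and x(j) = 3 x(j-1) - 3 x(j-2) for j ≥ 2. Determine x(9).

-1053

x(2) = 3*8 - 3*1 = 21
x(3) = 3*21 - 3*8 = 39
x(4) = 3*39 - 3*21 = 54
x(5) = 3*54 - 3*39 = 45
x(6) = 3*45 - 3*54 = -27
x(7) = 3*(-27) - 3*45 = -216
x(8) = 3*(-216) - 3*(-27) = -567
x(9) = 3*(-567) - 3*(-216) = -1053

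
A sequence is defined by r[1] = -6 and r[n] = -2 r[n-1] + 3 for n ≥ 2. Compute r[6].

r[2] = -2·(-6) + 3 = 15
r[3] = -2·15 + 3 = -27
r[4] = -2·(-27) + 3 = 57
r[5] = -2·57 + 3 = -111
r[6] = -2·(-111) + 3 = 225

225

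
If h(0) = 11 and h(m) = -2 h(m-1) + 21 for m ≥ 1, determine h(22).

16777223

The fixed point is 21/(1 + 2) = 7, so h(m) - 7 = -2(h(m-1) - 7).
Hence h(m) = 4·(-2)^m + 7.
h(22) = 4·(-2)^{22} + 7 = 4·4194304 + 7 = 16777223.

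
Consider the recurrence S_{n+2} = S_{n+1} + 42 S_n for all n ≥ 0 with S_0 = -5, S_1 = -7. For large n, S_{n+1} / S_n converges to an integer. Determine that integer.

The characteristic equation is r^2 - r - 42 = 0, which factors as (r - 7)(r + 6) = 0.
So the roots are 7 and -6. Since |7| > |-6| and the coefficient of 7^n is non-zero, the ratio tends to 7.

7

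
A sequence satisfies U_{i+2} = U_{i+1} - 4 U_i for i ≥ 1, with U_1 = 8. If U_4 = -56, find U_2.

8

Let U_2 = z.
U_3 = -32 + z
U_4 = -32 - 3z
So -32 - 3z = -56, giving z = 8.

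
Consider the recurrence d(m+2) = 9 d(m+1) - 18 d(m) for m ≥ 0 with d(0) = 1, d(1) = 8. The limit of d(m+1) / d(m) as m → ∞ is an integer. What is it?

The characteristic equation is r^2 - 9r + 18 = 0, which factors as (r - 6)(r - 3) = 0.
So the roots are 6 and 3. Since |6| > |3| and the coefficient of 6^m is non-zero, the ratio tends to 6.

6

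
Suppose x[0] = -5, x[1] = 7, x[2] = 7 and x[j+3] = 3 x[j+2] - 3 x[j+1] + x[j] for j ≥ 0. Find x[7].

x[3] = 3·7 - 3·7 + (-5) = -5
x[4] = 3·(-5) - 3·7 + 7 = -29
x[5] = 3·(-29) - 3·(-5) + 7 = -65
x[6] = 3·(-65) - 3·(-29) + (-5) = -113
x[7] = 3·(-113) - 3·(-65) + (-29) = -173

-173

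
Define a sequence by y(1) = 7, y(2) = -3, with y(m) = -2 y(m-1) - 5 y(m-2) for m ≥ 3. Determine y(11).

7891

y(3) = -2(-3) - 5(7) = -29
y(4) = -2(-29) - 5(-3) = 73
y(5) = -2(73) - 5(-29) = -1
y(6) = -2(-1) - 5(73) = -363
y(7) = -2(-363) - 5(-1) = 731
y(8) = -2(731) - 5(-363) = 353
y(9) = -2(353) - 5(731) = -4361
y(10) = -2(-4361) - 5(353) = 6957
y(11) = -2(6957) - 5(-4361) = 7891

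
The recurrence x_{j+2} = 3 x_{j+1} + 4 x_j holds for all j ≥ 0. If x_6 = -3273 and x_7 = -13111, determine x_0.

3

Rearranging, x_{j-2} = (x_j - 3 x_{j-1}) / 4.
x_5 = (-13111 - 3*(-3273)) / 4 = -3292/4 = -823
x_4 = (-3273 - 3*(-823)) / 4 = -804/4 = -201
x_3 = (-823 - 3*(-201)) / 4 = -220/4 = -55
x_2 = (-201 - 3*(-55)) / 4 = -36/4 = -9
x_1 = (-55 - 3*(-9)) / 4 = -28/4 = -7
x_0 = (-9 - 3*(-7)) / 4 = 12/4 = 3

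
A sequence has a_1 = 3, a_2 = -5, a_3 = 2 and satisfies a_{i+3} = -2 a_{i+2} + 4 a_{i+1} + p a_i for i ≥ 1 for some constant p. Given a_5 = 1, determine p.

a_4 = -24 + 3p
a_5 = 56 - 11p
So 56 - 11p = 1, giving p = 5.

5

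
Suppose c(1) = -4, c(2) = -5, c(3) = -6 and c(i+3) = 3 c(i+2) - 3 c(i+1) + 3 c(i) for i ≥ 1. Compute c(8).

-477

c(4) = 3(-6) - 3(-5) + 3(-4) = -15
c(5) = 3(-15) - 3(-6) + 3(-5) = -42
c(6) = 3(-42) - 3(-15) + 3(-6) = -99
c(7) = 3(-99) - 3(-42) + 3(-15) = -216
c(8) = 3(-216) - 3(-99) + 3(-42) = -477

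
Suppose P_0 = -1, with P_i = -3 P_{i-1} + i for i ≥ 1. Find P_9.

P_1 = -3(-1) + 1 = 4
P_2 = -3(4) + 2 = -10
P_3 = -3(-10) + 3 = 33
P_4 = -3(33) + 4 = -95
P_5 = -3(-95) + 5 = 290
P_6 = -3(290) + 6 = -864
P_7 = -3(-864) + 7 = 2599
P_8 = -3(2599) + 8 = -7789
P_9 = -3(-7789) + 9 = 23376

23376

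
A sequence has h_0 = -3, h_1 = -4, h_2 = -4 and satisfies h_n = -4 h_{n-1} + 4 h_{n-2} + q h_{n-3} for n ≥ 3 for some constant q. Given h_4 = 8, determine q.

3

h_3 = -3q
h_4 = -16 + 8q
So -16 + 8q = 8, giving q = 3.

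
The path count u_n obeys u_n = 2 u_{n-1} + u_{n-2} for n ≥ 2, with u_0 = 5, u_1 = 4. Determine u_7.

u_2 = 2·4 + 5 = 13
u_3 = 2·13 + 4 = 30
u_4 = 2·30 + 13 = 73
u_5 = 2·73 + 30 = 176
u_6 = 2·176 + 73 = 425
u_7 = 2·425 + 176 = 1026

1026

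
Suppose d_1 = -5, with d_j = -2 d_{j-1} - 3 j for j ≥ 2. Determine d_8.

418

d_2 = -2*(-5) - 6 = 4
d_3 = -2*4 - 9 = -17
d_4 = -2*(-17) - 12 = 22
d_5 = -2*22 - 15 = -59
d_6 = -2*(-59) - 18 = 100
d_7 = -2*100 - 21 = -221
d_8 = -2*(-221) - 24 = 418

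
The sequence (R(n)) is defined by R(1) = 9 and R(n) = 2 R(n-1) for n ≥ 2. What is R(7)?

576

R(2) = 2(9) = 18
R(3) = 2(18) = 36
R(4) = 2(36) = 72
R(5) = 2(72) = 144
R(6) = 2(144) = 288
R(7) = 2(288) = 576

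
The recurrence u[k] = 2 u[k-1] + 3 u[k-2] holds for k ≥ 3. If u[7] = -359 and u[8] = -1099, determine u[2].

Rearranging, u[k-2] = (u[k] - 2 u[k-1]) / 3.
u[6] = (-1099 - 2·(-359)) / 3 = -381/3 = -127
u[5] = (-359 - 2·(-127)) / 3 = -105/3 = -35
u[4] = (-127 - 2·(-35)) / 3 = -57/3 = -19
u[3] = (-35 - 2·(-19)) / 3 = 3/3 = 1
u[2] = (-19 - 2·1) / 3 = -21/3 = -7

-7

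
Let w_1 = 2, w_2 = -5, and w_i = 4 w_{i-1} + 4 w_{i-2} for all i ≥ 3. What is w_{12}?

w_3 = 4*(-5) + 4*2 = -12
w_4 = 4*(-12) + 4*(-5) = -68
w_5 = 4*(-68) + 4*(-12) = -320
w_6 = 4*(-320) + 4*(-68) = -1552
w_7 = 4*(-1552) + 4*(-320) = -7488
w_8 = 4*(-7488) + 4*(-1552) = -36160
w_9 = 4*(-36160) + 4*(-7488) = -174592
w_{10} = 4*(-174592) + 4*(-36160) = -843008
w_{11} = 4*(-843008) + 4*(-174592) = -4070400
w_{12} = 4*(-4070400) + 4*(-843008) = -19653632

-19653632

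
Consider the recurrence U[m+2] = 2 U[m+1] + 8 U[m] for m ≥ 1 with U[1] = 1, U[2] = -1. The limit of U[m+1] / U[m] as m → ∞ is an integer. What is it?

4

The characteristic equation is r^2 - 2r - 8 = 0, which factors as (r - 4)(r + 2) = 0.
So the roots are 4 and -2. Since |4| > |-2| and the coefficient of 4^m is non-zero, the ratio tends to 4.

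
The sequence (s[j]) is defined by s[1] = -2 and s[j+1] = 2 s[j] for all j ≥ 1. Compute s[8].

s[2] = 2(-2) = -4
s[3] = 2(-4) = -8
s[4] = 2(-8) = -16
s[5] = 2(-16) = -32
s[6] = 2(-32) = -64
s[7] = 2(-64) = -128
s[8] = 2(-128) = -256

-256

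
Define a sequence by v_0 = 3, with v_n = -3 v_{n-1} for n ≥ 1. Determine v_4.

v_1 = -3*3 = -9
v_2 = -3*(-9) = 27
v_3 = -3*27 = -81
v_4 = -3*(-81) = 243

243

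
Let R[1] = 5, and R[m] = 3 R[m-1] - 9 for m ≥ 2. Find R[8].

1098

R[2] = 3(5) - 9 = 6
R[3] = 3(6) - 9 = 9
R[4] = 3(9) - 9 = 18
R[5] = 3(18) - 9 = 45
R[6] = 3(45) - 9 = 126
R[7] = 3(126) - 9 = 369
R[8] = 3(369) - 9 = 1098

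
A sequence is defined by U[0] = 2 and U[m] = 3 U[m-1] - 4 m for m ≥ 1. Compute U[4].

-70

U[1] = 3·2 - 4 = 2
U[2] = 3·2 - 8 = -2
U[3] = 3·(-2) - 12 = -18
U[4] = 3·(-18) - 16 = -70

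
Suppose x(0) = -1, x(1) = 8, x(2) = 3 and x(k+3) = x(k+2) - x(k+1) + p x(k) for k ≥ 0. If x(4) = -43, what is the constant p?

-5

x(3) = -5 - p
x(4) = -8 + 7p
So -8 + 7p = -43, giving p = -5.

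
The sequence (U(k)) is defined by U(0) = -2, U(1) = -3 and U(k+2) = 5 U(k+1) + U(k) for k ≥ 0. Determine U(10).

U(2) = 5*(-3) + (-2) = -17
U(3) = 5*(-17) + (-3) = -88
U(4) = 5*(-88) + (-17) = -457
U(5) = 5*(-457) + (-88) = -2373
U(6) = 5*(-2373) + (-457) = -12322
U(7) = 5*(-12322) + (-2373) = -63983
U(8) = 5*(-63983) + (-12322) = -332237
U(9) = 5*(-332237) + (-63983) = -1725168
U(10) = 5*(-1725168) + (-332237) = -8958077

-8958077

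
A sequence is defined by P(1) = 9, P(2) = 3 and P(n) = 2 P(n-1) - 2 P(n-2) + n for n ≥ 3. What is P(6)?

P(3) = 2*3 - 2*9 + 3 = -9
P(4) = 2*(-9) - 2*3 + 4 = -20
P(5) = 2*(-20) - 2*(-9) + 5 = -17
P(6) = 2*(-17) - 2*(-20) + 6 = 12

12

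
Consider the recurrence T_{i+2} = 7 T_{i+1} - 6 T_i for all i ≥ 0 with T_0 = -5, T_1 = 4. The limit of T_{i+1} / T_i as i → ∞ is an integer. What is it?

6

The characteristic equation is r^2 - 7r + 6 = 0, which factors as (r - 6)(r - 1) = 0.
So the roots are 6 and 1. Since |6| > |1| and the coefficient of 6^i is non-zero, the ratio tends to 6.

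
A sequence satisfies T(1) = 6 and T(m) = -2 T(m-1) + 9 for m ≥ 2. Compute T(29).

805306371

The fixed point is 9/(1 + 2) = 3, so T(m) - 3 = -2(T(m-1) - 3).
Hence T(m) = 3·(-2)^{m-1} + 3.
T(29) = 3·(-2)^{28} + 3 = 3·268435456 + 3 = 805306371.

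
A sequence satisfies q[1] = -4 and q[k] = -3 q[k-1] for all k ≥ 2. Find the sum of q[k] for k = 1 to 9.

q[2] = -3·(-4) = 12
q[3] = -3·12 = -36
q[4] = -3·(-36) = 108
q[5] = -3·108 = -324
q[6] = -3·(-324) = 972
q[7] = -3·972 = -2916
q[8] = -3·(-2916) = 8748
q[9] = -3·8748 = -26244
Sum = (-4) + 12 + (-36) + 108 + (-324) + 972 + (-2916) + 8748 + (-26244) = -19684

-19684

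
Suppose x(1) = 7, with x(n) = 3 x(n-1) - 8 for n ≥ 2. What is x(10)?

59053

x(2) = 3*7 - 8 = 13
x(3) = 3*13 - 8 = 31
x(4) = 3*31 - 8 = 85
x(5) = 3*85 - 8 = 247
x(6) = 3*247 - 8 = 733
x(7) = 3*733 - 8 = 2191
x(8) = 3*2191 - 8 = 6565
x(9) = 3*6565 - 8 = 19687
x(10) = 3*19687 - 8 = 59053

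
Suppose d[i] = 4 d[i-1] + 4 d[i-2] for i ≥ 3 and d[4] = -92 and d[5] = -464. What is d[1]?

Rearranging, d[i-2] = (d[i] - 4 d[i-1]) / 4.
d[3] = (-464 - 4·(-92)) / 4 = -96/4 = -24
d[2] = (-92 - 4·(-24)) / 4 = 4/4 = 1
d[1] = (-24 - 4·1) / 4 = -28/4 = -7

-7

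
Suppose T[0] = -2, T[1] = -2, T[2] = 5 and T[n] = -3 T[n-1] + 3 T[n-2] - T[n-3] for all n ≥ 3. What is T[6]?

1093

T[3] = -3(5) + 3(-2) - (-2) = -19
T[4] = -3(-19) + 3(5) - (-2) = 74
T[5] = -3(74) + 3(-19) - 5 = -284
T[6] = -3(-284) + 3(74) - (-19) = 1093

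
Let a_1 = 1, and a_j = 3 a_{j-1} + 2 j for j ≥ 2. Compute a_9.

a_2 = 3(1) + 4 = 7
a_3 = 3(7) + 6 = 27
a_4 = 3(27) + 8 = 89
a_5 = 3(89) + 10 = 277
a_6 = 3(277) + 12 = 843
a_7 = 3(843) + 14 = 2543
a_8 = 3(2543) + 16 = 7645
a_9 = 3(7645) + 18 = 22953

22953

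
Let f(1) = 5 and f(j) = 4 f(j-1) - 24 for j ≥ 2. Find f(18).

The fixed point is -24/(1 - 4) = 8, so f(j) - 8 = 4(f(j-1) - 8).
Hence f(j) = -3·4^{j-1} + 8.
f(18) = -3·4^{17} + 8 = -3·17179869184 + 8 = -51539607544.

-51539607544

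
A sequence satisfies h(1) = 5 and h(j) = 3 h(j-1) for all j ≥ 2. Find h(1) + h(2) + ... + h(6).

1820

h(2) = 3*5 = 15
h(3) = 3*15 = 45
h(4) = 3*45 = 135
h(5) = 3*135 = 405
h(6) = 3*405 = 1215
Sum = 5 + 15 + 45 + 135 + 405 + 1215 = 1820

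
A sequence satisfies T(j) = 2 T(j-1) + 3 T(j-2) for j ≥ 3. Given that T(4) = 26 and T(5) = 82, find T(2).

Rearranging, T(j-2) = (T(j) - 2 T(j-1)) / 3.
T(3) = (82 - 2·26) / 3 = 30/3 = 10
T(2) = (26 - 2·10) / 3 = 6/3 = 2

2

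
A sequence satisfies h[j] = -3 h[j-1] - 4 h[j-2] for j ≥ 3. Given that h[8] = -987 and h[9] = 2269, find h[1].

Rearranging, h[j-2] = (h[j] + 3 h[j-1]) / -4.
h[7] = (2269 + 3*(-987)) / -4 = -692/-4 = 173
h[6] = (-987 + 3*173) / -4 = -468/-4 = 117
h[5] = (173 + 3*117) / -4 = 524/-4 = -131
h[4] = (117 + 3*(-131)) / -4 = -276/-4 = 69
h[3] = (-131 + 3*69) / -4 = 76/-4 = -19
h[2] = (69 + 3*(-19)) / -4 = 12/-4 = -3
h[1] = (-19 + 3*(-3)) / -4 = -28/-4 = 7

7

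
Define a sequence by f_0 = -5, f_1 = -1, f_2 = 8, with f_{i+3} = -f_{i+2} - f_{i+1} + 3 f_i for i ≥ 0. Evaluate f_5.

f_3 = -8 - (-1) + 3·(-5) = -22
f_4 = -(-22) - 8 + 3·(-1) = 11
f_5 = -11 - (-22) + 3·8 = 35

35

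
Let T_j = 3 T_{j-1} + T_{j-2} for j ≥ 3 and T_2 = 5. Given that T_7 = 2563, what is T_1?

7

Let T_1 = x.
T_3 = 15 + x
T_4 = 50 + 3x
T_5 = 165 + 10x
T_6 = 545 + 33x
T_7 = 1800 + 109x
So 1800 + 109x = 2563, giving x = 7.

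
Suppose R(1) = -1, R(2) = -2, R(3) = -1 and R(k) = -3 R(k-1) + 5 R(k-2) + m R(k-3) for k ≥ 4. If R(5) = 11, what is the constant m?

-5

R(4) = -7 - m
R(5) = 16 + m
So 16 + m = 11, giving m = -5.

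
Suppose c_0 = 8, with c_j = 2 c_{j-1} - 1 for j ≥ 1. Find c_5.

225

c_1 = 2·8 - 1 = 15
c_2 = 2·15 - 1 = 29
c_3 = 2·29 - 1 = 57
c_4 = 2·57 - 1 = 113
c_5 = 2·113 - 1 = 225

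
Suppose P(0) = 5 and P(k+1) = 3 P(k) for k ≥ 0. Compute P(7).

P(1) = 3*5 = 15
P(2) = 3*15 = 45
P(3) = 3*45 = 135
P(4) = 3*135 = 405
P(5) = 3*405 = 1215
P(6) = 3*1215 = 3645
P(7) = 3*3645 = 10935

10935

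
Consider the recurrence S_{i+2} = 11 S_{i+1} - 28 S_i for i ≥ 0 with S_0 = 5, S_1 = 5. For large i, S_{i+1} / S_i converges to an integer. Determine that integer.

The characteristic equation is r^2 - 11r + 28 = 0, which factors as (r - 7)(r - 4) = 0.
So the roots are 7 and 4. Since |7| > |4| and the coefficient of 7^i is non-zero, the ratio tends to 7.

7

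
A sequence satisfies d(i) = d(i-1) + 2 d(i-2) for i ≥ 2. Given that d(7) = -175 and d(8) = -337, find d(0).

Rearranging, d(i-2) = (d(i) - d(i-1)) / 2.
d(6) = (-337 - (-175)) / 2 = -162/2 = -81
d(5) = (-175 - (-81)) / 2 = -94/2 = -47
d(4) = (-81 - (-47)) / 2 = -34/2 = -17
d(3) = (-47 - (-17)) / 2 = -30/2 = -15
d(2) = (-17 - (-15)) / 2 = -2/2 = -1
d(1) = (-15 - (-1)) / 2 = -14/2 = -7
d(0) = (-1 - (-7)) / 2 = 6/2 = 3

3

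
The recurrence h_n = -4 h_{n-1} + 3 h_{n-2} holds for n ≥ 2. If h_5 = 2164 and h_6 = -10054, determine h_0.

Rearranging, h_{n-2} = (h_n + 4 h_{n-1}) / 3.
h_4 = (-10054 + 4*2164) / 3 = -1398/3 = -466
h_3 = (2164 + 4*(-466)) / 3 = 300/3 = 100
h_2 = (-466 + 4*100) / 3 = -66/3 = -22
h_1 = (100 + 4*(-22)) / 3 = 12/3 = 4
h_0 = (-22 + 4*4) / 3 = -6/3 = -2

-2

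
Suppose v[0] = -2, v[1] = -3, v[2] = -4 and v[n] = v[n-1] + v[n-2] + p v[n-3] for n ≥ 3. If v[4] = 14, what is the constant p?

v[3] = -7 - 2p
v[4] = -11 - 5p
So -11 - 5p = 14, giving p = -5.

-5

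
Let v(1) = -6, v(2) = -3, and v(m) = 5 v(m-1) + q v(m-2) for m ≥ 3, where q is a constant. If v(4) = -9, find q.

v(3) = -15 - 6q
v(4) = -75 - 33q
So -75 - 33q = -9, giving q = -2.

-2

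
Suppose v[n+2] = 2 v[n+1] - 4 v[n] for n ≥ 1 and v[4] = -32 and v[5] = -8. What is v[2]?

Rearranging, v[n-2] = (v[n] - 2 v[n-1]) / -4.
v[3] = (-8 - 2*(-32)) / -4 = 56/-4 = -14
v[2] = (-32 - 2*(-14)) / -4 = -4/-4 = 1

1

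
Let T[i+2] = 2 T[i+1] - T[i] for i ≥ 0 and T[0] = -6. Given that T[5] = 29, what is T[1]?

1

Let T[1] = z.
T[2] = 6 + 2z
T[3] = 12 + 3z
T[4] = 18 + 4z
T[5] = 24 + 5z
So 24 + 5z = 29, giving z = 1.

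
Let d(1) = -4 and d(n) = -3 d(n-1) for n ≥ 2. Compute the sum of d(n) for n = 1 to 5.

d(2) = -3*(-4) = 12
d(3) = -3*12 = -36
d(4) = -3*(-36) = 108
d(5) = -3*108 = -324
Sum = (-4) + 12 + (-36) + 108 + (-324) = -244

-244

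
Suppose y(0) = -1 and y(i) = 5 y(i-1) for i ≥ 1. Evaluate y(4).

y(1) = 5(-1) = -5
y(2) = 5(-5) = -25
y(3) = 5(-25) = -125
y(4) = 5(-125) = -625

-625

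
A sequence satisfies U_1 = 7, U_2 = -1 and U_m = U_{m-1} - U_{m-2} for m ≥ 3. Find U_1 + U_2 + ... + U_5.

-8

U_3 = (-1) - 7 = -8
U_4 = (-8) - (-1) = -7
U_5 = (-7) - (-8) = 1
Sum = 7 + (-1) + (-8) + (-7) + 1 = -8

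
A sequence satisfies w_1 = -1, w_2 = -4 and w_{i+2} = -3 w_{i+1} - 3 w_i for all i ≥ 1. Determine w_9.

w_3 = -3*(-4) - 3*(-1) = 15
w_4 = -3*15 - 3*(-4) = -33
w_5 = -3*(-33) - 3*15 = 54
w_6 = -3*54 - 3*(-33) = -63
w_7 = -3*(-63) - 3*54 = 27
w_8 = -3*27 - 3*(-63) = 108
w_9 = -3*108 - 3*27 = -405

-405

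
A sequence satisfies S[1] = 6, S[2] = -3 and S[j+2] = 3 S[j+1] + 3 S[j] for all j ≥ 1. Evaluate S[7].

1134

S[3] = 3·(-3) + 3·6 = 9
S[4] = 3·9 + 3·(-3) = 18
S[5] = 3·18 + 3·9 = 81
S[6] = 3·81 + 3·18 = 297
S[7] = 3·297 + 3·81 = 1134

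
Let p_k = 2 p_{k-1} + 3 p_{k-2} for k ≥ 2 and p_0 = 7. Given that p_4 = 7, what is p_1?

Let p_1 = w.
p_2 = 21 + 2w
p_3 = 42 + 7w
p_4 = 147 + 20w
So 147 + 20w = 7, giving w = -7.

-7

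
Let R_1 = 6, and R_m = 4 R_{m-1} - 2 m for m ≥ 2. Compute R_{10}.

1165092

R_2 = 4·6 - 4 = 20
R_3 = 4·20 - 6 = 74
R_4 = 4·74 - 8 = 288
R_5 = 4·288 - 10 = 1142
R_6 = 4·1142 - 12 = 4556
R_7 = 4·4556 - 14 = 18210
R_8 = 4·18210 - 16 = 72824
R_9 = 4·72824 - 18 = 291278
R_{10} = 4·291278 - 20 = 1165092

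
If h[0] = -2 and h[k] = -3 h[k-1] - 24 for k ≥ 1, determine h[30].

The fixed point is -24/(1 + 3) = -6, so h[k] + 6 = -3(h[k-1] + 6).
Hence h[k] = 4·(-3)^k - 6.
h[30] = 4·(-3)^{30} - 6 = 4·205891132094649 - 6 = 823564528378590.

823564528378590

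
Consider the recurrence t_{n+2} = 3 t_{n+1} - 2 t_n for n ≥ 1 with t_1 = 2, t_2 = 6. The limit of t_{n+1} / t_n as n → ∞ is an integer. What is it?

2

The characteristic equation is r^2 - 3r + 2 = 0, which factors as (r - 2)(r - 1) = 0.
So the roots are 2 and 1. Since |2| > |1| and the coefficient of 2^n is non-zero, the ratio tends to 2.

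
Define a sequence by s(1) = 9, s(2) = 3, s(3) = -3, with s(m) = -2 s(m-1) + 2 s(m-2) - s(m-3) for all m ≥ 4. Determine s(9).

s(4) = -2(-3) + 2(3) - 9 = 3
s(5) = -2(3) + 2(-3) - 3 = -15
s(6) = -2(-15) + 2(3) - (-3) = 39
s(7) = -2(39) + 2(-15) - 3 = -111
s(8) = -2(-111) + 2(39) - (-15) = 315
s(9) = -2(315) + 2(-111) - 39 = -891

-891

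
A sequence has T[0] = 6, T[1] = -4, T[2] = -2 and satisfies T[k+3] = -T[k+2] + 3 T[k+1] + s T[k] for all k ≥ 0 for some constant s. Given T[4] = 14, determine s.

-1

T[3] = -10 + 6s
T[4] = 4 - 10s
So 4 - 10s = 14, giving s = -1.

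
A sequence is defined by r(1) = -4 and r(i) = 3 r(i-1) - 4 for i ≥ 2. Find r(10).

r(2) = 3*(-4) - 4 = -16
r(3) = 3*(-16) - 4 = -52
r(4) = 3*(-52) - 4 = -160
r(5) = 3*(-160) - 4 = -484
r(6) = 3*(-484) - 4 = -1456
r(7) = 3*(-1456) - 4 = -4372
r(8) = 3*(-4372) - 4 = -13120
r(9) = 3*(-13120) - 4 = -39364
r(10) = 3*(-39364) - 4 = -118096

-118096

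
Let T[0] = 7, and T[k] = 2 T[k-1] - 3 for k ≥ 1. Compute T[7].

T[1] = 2*7 - 3 = 11
T[2] = 2*11 - 3 = 19
T[3] = 2*19 - 3 = 35
T[4] = 2*35 - 3 = 67
T[5] = 2*67 - 3 = 131
T[6] = 2*131 - 3 = 259
T[7] = 2*259 - 3 = 515

515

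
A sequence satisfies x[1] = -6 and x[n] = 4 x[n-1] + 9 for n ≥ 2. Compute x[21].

The fixed point is 9/(1 - 4) = -3, so x[n] + 3 = 4(x[n-1] + 3).
Hence x[n] = -3·4^{n-1} - 3.
x[21] = -3·4^{20} - 3 = -3·1099511627776 - 3 = -3298534883331.

-3298534883331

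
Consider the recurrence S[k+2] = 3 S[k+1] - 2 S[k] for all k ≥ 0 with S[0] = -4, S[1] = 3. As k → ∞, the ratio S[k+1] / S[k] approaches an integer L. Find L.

2

The characteristic equation is r^2 - 3r + 2 = 0, which factors as (r - 2)(r - 1) = 0.
So the roots are 2 and 1. Since |2| > |1| and the coefficient of 2^k is non-zero, the ratio tends to 2.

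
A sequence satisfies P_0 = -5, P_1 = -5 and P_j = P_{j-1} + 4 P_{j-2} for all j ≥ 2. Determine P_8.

-5825

P_2 = (-5) + 4*(-5) = -25
P_3 = (-25) + 4*(-5) = -45
P_4 = (-45) + 4*(-25) = -145
P_5 = (-145) + 4*(-45) = -325
P_6 = (-325) + 4*(-145) = -905
P_7 = (-905) + 4*(-325) = -2205
P_8 = (-2205) + 4*(-905) = -5825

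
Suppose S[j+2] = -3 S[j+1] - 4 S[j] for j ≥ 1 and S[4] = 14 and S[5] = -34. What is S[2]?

Rearranging, S[j-2] = (S[j] + 3 S[j-1]) / -4.
S[3] = (-34 + 3*14) / -4 = 8/-4 = -2
S[2] = (14 + 3*(-2)) / -4 = 8/-4 = -2

-2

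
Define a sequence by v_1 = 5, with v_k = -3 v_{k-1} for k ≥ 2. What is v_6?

-1215

v_2 = -3*5 = -15
v_3 = -3*(-15) = 45
v_4 = -3*45 = -135
v_5 = -3*(-135) = 405
v_6 = -3*405 = -1215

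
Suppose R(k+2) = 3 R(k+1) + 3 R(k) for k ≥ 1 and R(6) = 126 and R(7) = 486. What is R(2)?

Rearranging, R(k-2) = (R(k) - 3 R(k-1)) / 3.
R(5) = (486 - 3·126) / 3 = 108/3 = 36
R(4) = (126 - 3·36) / 3 = 18/3 = 6
R(3) = (36 - 3·6) / 3 = 18/3 = 6
R(2) = (6 - 3·6) / 3 = -12/3 = -4

-4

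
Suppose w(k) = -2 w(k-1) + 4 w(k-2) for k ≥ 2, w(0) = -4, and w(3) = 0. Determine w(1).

Let w(1) = v.
w(2) = -16 - 2v
w(3) = 32 + 8v
So 32 + 8v = 0, giving v = -4.

-4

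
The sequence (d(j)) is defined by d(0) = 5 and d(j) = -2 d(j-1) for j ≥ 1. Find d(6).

d(1) = -2·5 = -10
d(2) = -2·(-10) = 20
d(3) = -2·20 = -40
d(4) = -2·(-40) = 80
d(5) = -2·80 = -160
d(6) = -2·(-160) = 320

320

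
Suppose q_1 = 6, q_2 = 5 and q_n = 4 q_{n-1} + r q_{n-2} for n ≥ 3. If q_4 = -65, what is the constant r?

-5

q_3 = 20 + 6r
q_4 = 80 + 29r
So 80 + 29r = -65, giving r = -5.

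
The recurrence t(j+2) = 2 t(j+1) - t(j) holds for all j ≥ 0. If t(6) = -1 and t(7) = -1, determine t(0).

Rearranging, t(j-2) = -(t(j) - 2 t(j-1)).
t(5) = -(-1 - 2*(-1)) = -1
t(4) = -(-1 - 2*(-1)) = -1
t(3) = -(-1 - 2*(-1)) = -1
t(2) = -(-1 - 2*(-1)) = -1
t(1) = -(-1 - 2*(-1)) = -1
t(0) = -(-1 - 2*(-1)) = -1

-1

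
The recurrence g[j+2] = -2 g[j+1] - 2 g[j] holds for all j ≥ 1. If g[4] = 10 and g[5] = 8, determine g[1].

Rearranging, g[j-2] = (g[j] + 2 g[j-1]) / -2.
g[3] = (8 + 2(10)) / -2 = 28/-2 = -14
g[2] = (10 + 2(-14)) / -2 = -18/-2 = 9
g[1] = (-14 + 2(9)) / -2 = 4/-2 = -2

-2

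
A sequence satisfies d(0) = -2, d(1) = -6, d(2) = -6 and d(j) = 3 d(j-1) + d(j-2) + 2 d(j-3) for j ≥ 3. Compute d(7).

-4138

d(3) = 3*(-6) + (-6) + 2*(-2) = -28
d(4) = 3*(-28) + (-6) + 2*(-6) = -102
d(5) = 3*(-102) + (-28) + 2*(-6) = -346
d(6) = 3*(-346) + (-102) + 2*(-28) = -1196
d(7) = 3*(-1196) + (-346) + 2*(-102) = -4138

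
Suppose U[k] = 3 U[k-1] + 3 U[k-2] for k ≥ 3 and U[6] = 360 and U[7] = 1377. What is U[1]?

Rearranging, U[k-2] = (U[k] - 3 U[k-1]) / 3.
U[5] = (1377 - 3*360) / 3 = 297/3 = 99
U[4] = (360 - 3*99) / 3 = 63/3 = 21
U[3] = (99 - 3*21) / 3 = 36/3 = 12
U[2] = (21 - 3*12) / 3 = -15/3 = -5
U[1] = (12 - 3*(-5)) / 3 = 27/3 = 9

9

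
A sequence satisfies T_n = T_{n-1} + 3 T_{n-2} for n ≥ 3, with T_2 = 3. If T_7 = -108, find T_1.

-4

Let T_1 = v.
T_3 = 3 + 3v
T_4 = 12 + 3v
T_5 = 21 + 12v
T_6 = 57 + 21v
T_7 = 120 + 57v
So 120 + 57v = -108, giving v = -4.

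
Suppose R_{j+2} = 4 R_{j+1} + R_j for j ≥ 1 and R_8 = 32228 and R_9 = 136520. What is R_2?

Rearranging, R_{j-2} = R_j - 4 R_{j-1}.
R_7 = 136520 - 4*32228 = 7608
R_6 = 32228 - 4*7608 = 1796
R_5 = 7608 - 4*1796 = 424
R_4 = 1796 - 4*424 = 100
R_3 = 424 - 4*100 = 24
R_2 = 100 - 4*24 = 4

4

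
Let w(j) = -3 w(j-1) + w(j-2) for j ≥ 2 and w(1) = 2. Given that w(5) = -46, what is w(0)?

Let w(0) = v.
w(2) = -6 + v
w(3) = 20 - 3v
w(4) = -66 + 10v
w(5) = 218 - 33v
So 218 - 33v = -46, giving v = 8.

8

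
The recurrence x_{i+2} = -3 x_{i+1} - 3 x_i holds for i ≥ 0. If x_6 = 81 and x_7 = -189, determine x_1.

7

Rearranging, x_{i-2} = (x_i + 3 x_{i-1}) / -3.
x_5 = (-189 + 3*81) / -3 = 54/-3 = -18
x_4 = (81 + 3*(-18)) / -3 = 27/-3 = -9
x_3 = (-18 + 3*(-9)) / -3 = -45/-3 = 15
x_2 = (-9 + 3*15) / -3 = 36/-3 = -12
x_1 = (15 + 3*(-12)) / -3 = -21/-3 = 7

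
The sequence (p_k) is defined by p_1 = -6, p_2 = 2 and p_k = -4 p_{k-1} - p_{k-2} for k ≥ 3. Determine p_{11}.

-59362

p_3 = -4*2 - (-6) = -2
p_4 = -4*(-2) - 2 = 6
p_5 = -4*6 - (-2) = -22
p_6 = -4*(-22) - 6 = 82
p_7 = -4*82 - (-22) = -306
p_8 = -4*(-306) - 82 = 1142
p_9 = -4*1142 - (-306) = -4262
p_{10} = -4*(-4262) - 1142 = 15906
p_{11} = -4*15906 - (-4262) = -59362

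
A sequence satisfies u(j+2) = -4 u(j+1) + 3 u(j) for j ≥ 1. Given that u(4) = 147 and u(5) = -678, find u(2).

Rearranging, u(j-2) = (u(j) + 4 u(j-1)) / 3.
u(3) = (-678 + 4·147) / 3 = -90/3 = -30
u(2) = (147 + 4·(-30)) / 3 = 27/3 = 9

9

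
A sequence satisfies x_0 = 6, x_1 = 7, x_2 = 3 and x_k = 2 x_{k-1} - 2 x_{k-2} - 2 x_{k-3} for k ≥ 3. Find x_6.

x_3 = 2·3 - 2·7 - 2·6 = -20
x_4 = 2·(-20) - 2·3 - 2·7 = -60
x_5 = 2·(-60) - 2·(-20) - 2·3 = -86
x_6 = 2·(-86) - 2·(-60) - 2·(-20) = -12

-12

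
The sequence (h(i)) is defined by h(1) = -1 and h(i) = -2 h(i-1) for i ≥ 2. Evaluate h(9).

-256

h(2) = -2(-1) = 2
h(3) = -2(2) = -4
h(4) = -2(-4) = 8
h(5) = -2(8) = -16
h(6) = -2(-16) = 32
h(7) = -2(32) = -64
h(8) = -2(-64) = 128
h(9) = -2(128) = -256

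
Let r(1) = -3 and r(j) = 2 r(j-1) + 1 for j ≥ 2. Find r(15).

The fixed point is 1/(1 - 2) = -1, so r(j) + 1 = 2(r(j-1) + 1).
Hence r(j) = -2·2^{j-1} - 1.
r(15) = -2·2^{14} - 1 = -2·16384 - 1 = -32769.

-32769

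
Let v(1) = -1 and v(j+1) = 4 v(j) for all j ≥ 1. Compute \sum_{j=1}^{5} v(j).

-341

v(2) = 4·(-1) = -4
v(3) = 4·(-4) = -16
v(4) = 4·(-16) = -64
v(5) = 4·(-64) = -256
Sum = (-1) + (-4) + (-16) + (-64) + (-256) = -341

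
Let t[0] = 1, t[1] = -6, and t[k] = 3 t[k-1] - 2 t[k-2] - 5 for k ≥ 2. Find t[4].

-159

t[2] = 3·(-6) - 2·1 - 5 = -25
t[3] = 3·(-25) - 2·(-6) - 5 = -68
t[4] = 3·(-68) - 2·(-25) - 5 = -159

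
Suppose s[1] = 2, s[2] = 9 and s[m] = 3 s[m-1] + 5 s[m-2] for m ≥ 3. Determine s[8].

48141

s[3] = 3·9 + 5·2 = 37
s[4] = 3·37 + 5·9 = 156
s[5] = 3·156 + 5·37 = 653
s[6] = 3·653 + 5·156 = 2739
s[7] = 3·2739 + 5·653 = 11482
s[8] = 3·11482 + 5·2739 = 48141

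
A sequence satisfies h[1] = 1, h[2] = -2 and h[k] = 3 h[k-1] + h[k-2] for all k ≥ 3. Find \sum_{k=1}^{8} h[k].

h[3] = 3*(-2) + 1 = -5
h[4] = 3*(-5) + (-2) = -17
h[5] = 3*(-17) + (-5) = -56
h[6] = 3*(-56) + (-17) = -185
h[7] = 3*(-185) + (-56) = -611
h[8] = 3*(-611) + (-185) = -2018
Sum = 1 + (-2) + (-5) + (-17) + (-56) + (-185) + (-611) + (-2018) = -2893

-2893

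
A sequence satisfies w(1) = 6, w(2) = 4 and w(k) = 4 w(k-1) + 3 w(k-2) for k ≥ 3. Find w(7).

14962

w(3) = 4·4 + 3·6 = 34
w(4) = 4·34 + 3·4 = 148
w(5) = 4·148 + 3·34 = 694
w(6) = 4·694 + 3·148 = 3220
w(7) = 4·3220 + 3·694 = 14962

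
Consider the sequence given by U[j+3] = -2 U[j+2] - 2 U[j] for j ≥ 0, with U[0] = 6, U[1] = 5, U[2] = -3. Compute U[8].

36

U[3] = -2(-3) - 2(6) = -6
U[4] = -2(-6) - 2(5) = 2
U[5] = -2(2) - 2(-3) = 2
U[6] = -2(2) - 2(-6) = 8
U[7] = -2(8) - 2(2) = -20
U[8] = -2(-20) - 2(2) = 36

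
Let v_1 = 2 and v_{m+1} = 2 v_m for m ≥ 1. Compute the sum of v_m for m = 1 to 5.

v_2 = 2*2 = 4
v_3 = 2*4 = 8
v_4 = 2*8 = 16
v_5 = 2*16 = 32
Sum = 2 + 4 + 8 + 16 + 32 = 62

62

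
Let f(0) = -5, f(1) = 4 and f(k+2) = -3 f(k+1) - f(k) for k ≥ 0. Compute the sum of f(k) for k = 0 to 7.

567

f(2) = -3(4) - (-5) = -7
f(3) = -3(-7) - 4 = 17
f(4) = -3(17) - (-7) = -44
f(5) = -3(-44) - 17 = 115
f(6) = -3(115) - (-44) = -301
f(7) = -3(-301) - 115 = 788
Sum = (-5) + 4 + (-7) + 17 + (-44) + 115 + (-301) + 788 = 567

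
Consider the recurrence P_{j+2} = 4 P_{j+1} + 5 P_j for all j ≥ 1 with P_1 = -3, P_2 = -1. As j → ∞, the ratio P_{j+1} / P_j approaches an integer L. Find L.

5

The characteristic equation is r^2 - 4r - 5 = 0, which factors as (r - 5)(r + 1) = 0.
So the roots are 5 and -1. Since |5| > |-1| and the coefficient of 5^j is non-zero, the ratio tends to 5.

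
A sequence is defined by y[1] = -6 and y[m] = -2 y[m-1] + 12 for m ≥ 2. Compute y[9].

y[2] = -2*(-6) + 12 = 24
y[3] = -2*24 + 12 = -36
y[4] = -2*(-36) + 12 = 84
y[5] = -2*84 + 12 = -156
y[6] = -2*(-156) + 12 = 324
y[7] = -2*324 + 12 = -636
y[8] = -2*(-636) + 12 = 1284
y[9] = -2*1284 + 12 = -2556

-2556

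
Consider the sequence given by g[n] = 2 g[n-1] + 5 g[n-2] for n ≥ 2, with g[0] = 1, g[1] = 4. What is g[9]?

g[2] = 2(4) + 5(1) = 13
g[3] = 2(13) + 5(4) = 46
g[4] = 2(46) + 5(13) = 157
g[5] = 2(157) + 5(46) = 544
g[6] = 2(544) + 5(157) = 1873
g[7] = 2(1873) + 5(544) = 6466
g[8] = 2(6466) + 5(1873) = 22297
g[9] = 2(22297) + 5(6466) = 76924

76924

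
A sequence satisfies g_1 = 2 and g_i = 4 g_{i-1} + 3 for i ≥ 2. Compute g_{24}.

211106232532991

The fixed point is 3/(1 - 4) = -1, so g_i + 1 = 4(g_{i-1} + 1).
Hence g_i = 3·4^{i-1} - 1.
g_{24} = 3·4^{23} - 1 = 3·70368744177664 - 1 = 211106232532991.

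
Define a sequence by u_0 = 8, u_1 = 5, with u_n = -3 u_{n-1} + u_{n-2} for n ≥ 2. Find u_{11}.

364709

u_2 = -3·5 + 8 = -7
u_3 = -3·(-7) + 5 = 26
u_4 = -3·26 + (-7) = -85
u_5 = -3·(-85) + 26 = 281
u_6 = -3·281 + (-85) = -928
u_7 = -3·(-928) + 281 = 3065
u_8 = -3·3065 + (-928) = -10123
u_9 = -3·(-10123) + 3065 = 33434
u_{10} = -3·33434 + (-10123) = -110425
u_{11} = -3·(-110425) + 33434 = 364709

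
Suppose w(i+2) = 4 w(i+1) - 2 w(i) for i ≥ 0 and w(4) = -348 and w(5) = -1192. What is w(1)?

Rearranging, w(i-2) = (w(i) - 4 w(i-1)) / -2.
w(3) = (-1192 - 4(-348)) / -2 = 200/-2 = -100
w(2) = (-348 - 4(-100)) / -2 = 52/-2 = -26
w(1) = (-100 - 4(-26)) / -2 = 4/-2 = -2

-2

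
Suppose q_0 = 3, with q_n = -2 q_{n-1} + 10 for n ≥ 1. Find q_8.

-82

q_1 = -2*3 + 10 = 4
q_2 = -2*4 + 10 = 2
q_3 = -2*2 + 10 = 6
q_4 = -2*6 + 10 = -2
q_5 = -2*(-2) + 10 = 14
q_6 = -2*14 + 10 = -18
q_7 = -2*(-18) + 10 = 46
q_8 = -2*46 + 10 = -82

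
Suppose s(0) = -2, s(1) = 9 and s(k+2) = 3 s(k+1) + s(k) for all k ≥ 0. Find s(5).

s(2) = 3(9) + (-2) = 25
s(3) = 3(25) + 9 = 84
s(4) = 3(84) + 25 = 277
s(5) = 3(277) + 84 = 915

915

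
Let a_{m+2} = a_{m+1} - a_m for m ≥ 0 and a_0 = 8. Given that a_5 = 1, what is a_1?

Let a_1 = z.
a_2 = -8 + z
a_3 = -8
a_4 = -z
a_5 = 8 - z
So 8 - z = 1, giving z = 7.

7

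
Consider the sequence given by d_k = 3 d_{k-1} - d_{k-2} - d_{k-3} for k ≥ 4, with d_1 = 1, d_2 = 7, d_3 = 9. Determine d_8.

539

d_4 = 3*9 - 7 - 1 = 19
d_5 = 3*19 - 9 - 7 = 41
d_6 = 3*41 - 19 - 9 = 95
d_7 = 3*95 - 41 - 19 = 225
d_8 = 3*225 - 95 - 41 = 539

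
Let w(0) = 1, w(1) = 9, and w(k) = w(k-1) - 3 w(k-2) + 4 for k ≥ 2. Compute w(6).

w(2) = 9 - 3*1 + 4 = 10
w(3) = 10 - 3*9 + 4 = -13
w(4) = (-13) - 3*10 + 4 = -39
w(5) = (-39) - 3*(-13) + 4 = 4
w(6) = 4 - 3*(-39) + 4 = 125

125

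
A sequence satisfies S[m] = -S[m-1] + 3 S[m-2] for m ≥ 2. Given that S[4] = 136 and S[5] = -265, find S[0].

Rearranging, S[m-2] = (S[m] + S[m-1]) / 3.
S[3] = (-265 + 136) / 3 = -129/3 = -43
S[2] = (136 + (-43)) / 3 = 93/3 = 31
S[1] = (-43 + 31) / 3 = -12/3 = -4
S[0] = (31 + (-4)) / 3 = 27/3 = 9

9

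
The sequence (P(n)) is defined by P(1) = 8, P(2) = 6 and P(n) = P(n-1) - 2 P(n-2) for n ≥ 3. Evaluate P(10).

-54

P(3) = 6 - 2(8) = -10
P(4) = (-10) - 2(6) = -22
P(5) = (-22) - 2(-10) = -2
P(6) = (-2) - 2(-22) = 42
P(7) = 42 - 2(-2) = 46
P(8) = 46 - 2(42) = -38
P(9) = (-38) - 2(46) = -130
P(10) = (-130) - 2(-38) = -54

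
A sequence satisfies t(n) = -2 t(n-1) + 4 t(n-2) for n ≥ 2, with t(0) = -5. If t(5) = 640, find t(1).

2

Let t(1) = x.
t(2) = -20 - 2x
t(3) = 40 + 8x
t(4) = -160 - 24x
t(5) = 480 + 80x
So 480 + 80x = 640, giving x = 2.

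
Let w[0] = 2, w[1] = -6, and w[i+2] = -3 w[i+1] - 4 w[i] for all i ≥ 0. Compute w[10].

3082

w[2] = -3*(-6) - 4*2 = 10
w[3] = -3*10 - 4*(-6) = -6
w[4] = -3*(-6) - 4*10 = -22
w[5] = -3*(-22) - 4*(-6) = 90
w[6] = -3*90 - 4*(-22) = -182
w[7] = -3*(-182) - 4*90 = 186
w[8] = -3*186 - 4*(-182) = 170
w[9] = -3*170 - 4*186 = -1254
w[10] = -3*(-1254) - 4*170 = 3082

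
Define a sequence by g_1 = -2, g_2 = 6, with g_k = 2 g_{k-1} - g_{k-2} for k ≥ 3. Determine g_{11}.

78

g_3 = 2·6 - (-2) = 14
g_4 = 2·14 - 6 = 22
g_5 = 2·22 - 14 = 30
g_6 = 2·30 - 22 = 38
g_7 = 2·38 - 30 = 46
g_8 = 2·46 - 38 = 54
g_9 = 2·54 - 46 = 62
g_{10} = 2·62 - 54 = 70
g_{11} = 2·70 - 62 = 78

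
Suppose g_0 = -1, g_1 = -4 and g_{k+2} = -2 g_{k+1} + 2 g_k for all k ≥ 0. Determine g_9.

-8000

g_2 = -2*(-4) + 2*(-1) = 6
g_3 = -2*6 + 2*(-4) = -20
g_4 = -2*(-20) + 2*6 = 52
g_5 = -2*52 + 2*(-20) = -144
g_6 = -2*(-144) + 2*52 = 392
g_7 = -2*392 + 2*(-144) = -1072
g_8 = -2*(-1072) + 2*392 = 2928
g_9 = -2*2928 + 2*(-1072) = -8000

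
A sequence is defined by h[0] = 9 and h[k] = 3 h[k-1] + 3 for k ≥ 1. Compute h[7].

22962

h[1] = 3(9) + 3 = 30
h[2] = 3(30) + 3 = 93
h[3] = 3(93) + 3 = 282
h[4] = 3(282) + 3 = 849
h[5] = 3(849) + 3 = 2550
h[6] = 3(2550) + 3 = 7653
h[7] = 3(7653) + 3 = 22962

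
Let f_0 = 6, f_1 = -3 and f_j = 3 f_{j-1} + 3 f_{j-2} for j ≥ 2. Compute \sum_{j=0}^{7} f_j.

f_2 = 3·(-3) + 3·6 = 9
f_3 = 3·9 + 3·(-3) = 18
f_4 = 3·18 + 3·9 = 81
f_5 = 3·81 + 3·18 = 297
f_6 = 3·297 + 3·81 = 1134
f_7 = 3·1134 + 3·297 = 4293
Sum = 6 + (-3) + 9 + 18 + 81 + 297 + 1134 + 4293 = 5835

5835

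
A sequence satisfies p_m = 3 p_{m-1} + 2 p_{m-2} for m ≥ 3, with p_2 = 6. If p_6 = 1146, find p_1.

4

Let p_1 = x.
p_3 = 18 + 2x
p_4 = 66 + 6x
p_5 = 234 + 22x
p_6 = 834 + 78x
So 834 + 78x = 1146, giving x = 4.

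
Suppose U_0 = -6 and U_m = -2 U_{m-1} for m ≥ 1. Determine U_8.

-1536

U_1 = -2*(-6) = 12
U_2 = -2*12 = -24
U_3 = -2*(-24) = 48
U_4 = -2*48 = -96
U_5 = -2*(-96) = 192
U_6 = -2*192 = -384
U_7 = -2*(-384) = 768
U_8 = -2*768 = -1536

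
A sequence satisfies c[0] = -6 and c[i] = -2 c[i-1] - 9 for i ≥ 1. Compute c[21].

6291453

The fixed point is -9/(1 + 2) = -3, so c[i] + 3 = -2(c[i-1] + 3).
Hence c[i] = -3·(-2)^i - 3.
c[21] = -3·(-2)^{21} - 3 = -3·-2097152 - 3 = 6291453.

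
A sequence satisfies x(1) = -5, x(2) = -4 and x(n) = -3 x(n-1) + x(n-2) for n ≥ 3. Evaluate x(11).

106498

x(3) = -3(-4) + (-5) = 7
x(4) = -3(7) + (-4) = -25
x(5) = -3(-25) + 7 = 82
x(6) = -3(82) + (-25) = -271
x(7) = -3(-271) + 82 = 895
x(8) = -3(895) + (-271) = -2956
x(9) = -3(-2956) + 895 = 9763
x(10) = -3(9763) + (-2956) = -32245
x(11) = -3(-32245) + 9763 = 106498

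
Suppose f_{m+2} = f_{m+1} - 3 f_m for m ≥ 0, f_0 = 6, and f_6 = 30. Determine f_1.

Let f_1 = v.
f_2 = -18 + v
f_3 = -18 - 2v
f_4 = 36 - 5v
f_5 = 90 + v
f_6 = -18 + 16v
So -18 + 16v = 30, giving v = 3.

3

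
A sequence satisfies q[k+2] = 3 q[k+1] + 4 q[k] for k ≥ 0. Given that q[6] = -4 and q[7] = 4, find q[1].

Rearranging, q[k-2] = (q[k] - 3 q[k-1]) / 4.
q[5] = (4 - 3·(-4)) / 4 = 16/4 = 4
q[4] = (-4 - 3·4) / 4 = -16/4 = -4
q[3] = (4 - 3·(-4)) / 4 = 16/4 = 4
q[2] = (-4 - 3·4) / 4 = -16/4 = -4
q[1] = (4 - 3·(-4)) / 4 = 16/4 = 4

4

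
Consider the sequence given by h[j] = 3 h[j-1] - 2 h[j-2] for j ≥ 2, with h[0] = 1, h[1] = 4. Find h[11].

6142

h[2] = 3·4 - 2·1 = 10
h[3] = 3·10 - 2·4 = 22
h[4] = 3·22 - 2·10 = 46
h[5] = 3·46 - 2·22 = 94
h[6] = 3·94 - 2·46 = 190
h[7] = 3·190 - 2·94 = 382
h[8] = 3·382 - 2·190 = 766
h[9] = 3·766 - 2·382 = 1534
h[10] = 3·1534 - 2·766 = 3070
h[11] = 3·3070 - 2·1534 = 6142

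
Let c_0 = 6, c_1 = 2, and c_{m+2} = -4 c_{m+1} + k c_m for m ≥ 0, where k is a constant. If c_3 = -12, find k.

2

c_2 = -8 + 6k
c_3 = 32 - 22k
So 32 - 22k = -12, giving k = 2.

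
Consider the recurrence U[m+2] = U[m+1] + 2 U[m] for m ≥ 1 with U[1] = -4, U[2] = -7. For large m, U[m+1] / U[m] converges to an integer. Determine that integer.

2

The characteristic equation is r^2 - r - 2 = 0, which factors as (r - 2)(r + 1) = 0.
So the roots are 2 and -1. Since |2| > |-1| and the coefficient of 2^m is non-zero, the ratio tends to 2.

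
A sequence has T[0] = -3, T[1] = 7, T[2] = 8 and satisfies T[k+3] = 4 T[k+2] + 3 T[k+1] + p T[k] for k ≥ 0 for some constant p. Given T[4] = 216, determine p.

T[3] = 53 - 3p
T[4] = 236 - 5p
So 236 - 5p = 216, giving p = 4.

4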